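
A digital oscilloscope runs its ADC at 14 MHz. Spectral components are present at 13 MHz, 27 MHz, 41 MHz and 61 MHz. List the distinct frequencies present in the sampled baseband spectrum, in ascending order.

fs/2 = 7 MHz.
13 MHz > fs/2 = 7 MHz, folds to fs − 13 MHz = 1 MHz.
27 MHz mod fs = 13 MHz.
13 MHz > fs/2 = 7 MHz, folds to fs − 13 MHz = 1 MHz.
41 MHz mod fs = 13 MHz.
13 MHz > fs/2 = 7 MHz, folds to fs − 13 MHz = 1 MHz.
61 MHz mod fs = 5 MHz.
5 MHz ≤ fs/2 = 7 MHz, appears at 5 MHz.
Distinct values: {1 MHz, 5 MHz}.

1 MHz, 5 MHz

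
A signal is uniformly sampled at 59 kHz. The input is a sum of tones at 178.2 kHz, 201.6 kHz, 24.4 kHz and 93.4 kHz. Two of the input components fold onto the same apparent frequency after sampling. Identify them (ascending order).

93.4 kHz, 201.6 kHz

fs/2 = 29.5 kHz.
178.2 kHz mod fs = 1.2 kHz.
1.2 kHz ≤ fs/2 = 29.5 kHz, appears at 1.2 kHz.
201.6 kHz mod fs = 24.6 kHz.
24.6 kHz ≤ fs/2 = 29.5 kHz, appears at 24.6 kHz.
24.4 kHz ≤ fs/2 = 29.5 kHz, passes unchanged.
93.4 kHz mod fs = 34.4 kHz.
34.4 kHz > fs/2 = 29.5 kHz, folds to fs − 34.4 kHz = 24.6 kHz.
93.4 kHz and 201.6 kHz both map to 24.6 kHz.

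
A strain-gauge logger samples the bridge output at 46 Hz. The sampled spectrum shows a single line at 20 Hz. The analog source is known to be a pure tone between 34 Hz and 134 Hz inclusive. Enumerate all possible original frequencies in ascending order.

66 Hz, 72 Hz, 112 Hz, 118 Hz

Frequencies that alias to 20 Hz are k·fs ± 20 Hz for integer k ≥ 0.
k=0: 20 Hz.
k=1: 26 Hz, 66 Hz.
k=2: 72 Hz, 112 Hz.
k=3: 118 Hz, 158 Hz.
k=4: 164 Hz, 204 Hz.
Within [34 Hz, 134 Hz]: 66 Hz, 72 Hz, 112 Hz, 118 Hz.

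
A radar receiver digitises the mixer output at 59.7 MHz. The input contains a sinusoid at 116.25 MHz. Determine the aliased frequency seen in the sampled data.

3.15 MHz

116.25 MHz mod fs = 56.55 MHz.
56.55 MHz > fs/2 = 29.85 MHz, folds to fs − 56.55 MHz = 3.15 MHz.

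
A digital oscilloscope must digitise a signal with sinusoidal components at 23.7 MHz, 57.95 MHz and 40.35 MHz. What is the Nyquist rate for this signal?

115.9 MHz

Highest-frequency component: 57.95 MHz.
Nyquist rate = 2 × 57.95 MHz = 115.9 MHz.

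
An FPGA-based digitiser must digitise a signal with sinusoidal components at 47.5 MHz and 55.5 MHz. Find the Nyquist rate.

Highest-frequency component: 55.5 MHz.
Nyquist rate = 2 × 55.5 MHz = 111 MHz.

111 MHz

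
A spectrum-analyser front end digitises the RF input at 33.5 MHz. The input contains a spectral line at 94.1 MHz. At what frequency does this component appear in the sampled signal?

94.1 MHz mod fs = 27.1 MHz.
27.1 MHz > fs/2 = 16.75 MHz, folds to fs − 27.1 MHz = 6.4 MHz.

6.4 MHz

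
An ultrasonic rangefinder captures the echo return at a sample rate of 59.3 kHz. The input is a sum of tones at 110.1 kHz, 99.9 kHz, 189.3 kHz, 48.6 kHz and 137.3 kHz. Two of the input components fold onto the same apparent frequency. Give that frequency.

18.7 kHz

fs/2 = 29.65 kHz.
110.1 kHz mod fs = 50.8 kHz.
50.8 kHz > fs/2 = 29.65 kHz, folds to fs − 50.8 kHz = 8.5 kHz.
99.9 kHz mod fs = 40.6 kHz.
40.6 kHz > fs/2 = 29.65 kHz, folds to fs − 40.6 kHz = 18.7 kHz.
189.3 kHz mod fs = 11.4 kHz.
11.4 kHz ≤ fs/2 = 29.65 kHz, appears at 11.4 kHz.
48.6 kHz > fs/2 = 29.65 kHz, folds to fs − 48.6 kHz = 10.7 kHz.
137.3 kHz mod fs = 18.7 kHz.
18.7 kHz ≤ fs/2 = 29.65 kHz, appears at 18.7 kHz.
99.9 kHz and 137.3 kHz both map to 18.7 kHz.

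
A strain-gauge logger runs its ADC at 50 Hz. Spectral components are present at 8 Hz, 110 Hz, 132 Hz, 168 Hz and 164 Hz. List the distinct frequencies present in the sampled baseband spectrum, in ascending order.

8 Hz, 10 Hz, 14 Hz, 18 Hz

fs/2 = 25 Hz.
8 Hz ≤ fs/2 = 25 Hz, passes unchanged.
110 Hz mod fs = 10 Hz.
10 Hz ≤ fs/2 = 25 Hz, appears at 10 Hz.
132 Hz mod fs = 32 Hz.
32 Hz > fs/2 = 25 Hz, folds to fs − 32 Hz = 18 Hz.
168 Hz mod fs = 18 Hz.
18 Hz ≤ fs/2 = 25 Hz, appears at 18 Hz.
164 Hz mod fs = 14 Hz.
14 Hz ≤ fs/2 = 25 Hz, appears at 14 Hz.
Distinct values: {8 Hz, 10 Hz, 14 Hz, 18 Hz}.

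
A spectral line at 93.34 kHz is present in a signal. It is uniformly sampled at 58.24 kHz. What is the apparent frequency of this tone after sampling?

93.34 kHz mod fs = 35.1 kHz.
35.1 kHz > fs/2 = 29.12 kHz, folds to fs − 35.1 kHz = 23.14 kHz.

23.14 kHz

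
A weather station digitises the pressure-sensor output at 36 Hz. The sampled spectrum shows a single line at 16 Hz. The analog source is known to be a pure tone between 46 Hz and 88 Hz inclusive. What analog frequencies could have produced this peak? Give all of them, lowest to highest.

Frequencies that alias to 16 Hz are k·fs ± 16 Hz for integer k ≥ 0.
k=0: 16 Hz.
k=1: 20 Hz, 52 Hz.
k=2: 56 Hz, 88 Hz.
k=3: 92 Hz, 124 Hz.
Within [46 Hz, 88 Hz]: 52 Hz, 56 Hz, 88 Hz.

52 Hz, 56 Hz, 88 Hz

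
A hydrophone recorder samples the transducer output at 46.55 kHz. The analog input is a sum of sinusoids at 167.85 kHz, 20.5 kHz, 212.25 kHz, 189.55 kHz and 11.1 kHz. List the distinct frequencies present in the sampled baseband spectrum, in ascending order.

3.35 kHz, 11.1 kHz, 18.35 kHz, 20.5 kHz

fs/2 = 23.275 kHz.
167.85 kHz mod fs = 28.2 kHz.
28.2 kHz > fs/2 = 23.275 kHz, folds to fs − 28.2 kHz = 18.35 kHz.
20.5 kHz ≤ fs/2 = 23.275 kHz, passes unchanged.
212.25 kHz mod fs = 26.05 kHz.
26.05 kHz > fs/2 = 23.275 kHz, folds to fs − 26.05 kHz = 20.5 kHz.
189.55 kHz mod fs = 3.35 kHz.
3.35 kHz ≤ fs/2 = 23.275 kHz, appears at 3.35 kHz.
11.1 kHz ≤ fs/2 = 23.275 kHz, passes unchanged.
Distinct values: {3.35 kHz, 11.1 kHz, 18.35 kHz, 20.5 kHz}.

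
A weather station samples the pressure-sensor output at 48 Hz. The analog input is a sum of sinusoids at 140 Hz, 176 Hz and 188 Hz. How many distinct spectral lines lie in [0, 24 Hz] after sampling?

fs/2 = 24 Hz.
140 Hz mod fs = 44 Hz.
44 Hz > fs/2 = 24 Hz, folds to fs − 44 Hz = 4 Hz.
176 Hz mod fs = 32 Hz.
32 Hz > fs/2 = 24 Hz, folds to fs − 32 Hz = 16 Hz.
188 Hz mod fs = 44 Hz.
44 Hz > fs/2 = 24 Hz, folds to fs − 44 Hz = 4 Hz.
Distinct values: {4 Hz, 16 Hz} → 2.

2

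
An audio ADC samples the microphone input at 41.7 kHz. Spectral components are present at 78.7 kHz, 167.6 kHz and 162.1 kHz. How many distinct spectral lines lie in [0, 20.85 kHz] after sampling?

2

fs/2 = 20.85 kHz.
78.7 kHz mod fs = 37 kHz.
37 kHz > fs/2 = 20.85 kHz, folds to fs − 37 kHz = 4.7 kHz.
167.6 kHz mod fs = 0.8 kHz.
0.8 kHz ≤ fs/2 = 20.85 kHz, appears at 0.8 kHz.
162.1 kHz mod fs = 37 kHz.
37 kHz > fs/2 = 20.85 kHz, folds to fs − 37 kHz = 4.7 kHz.
Distinct values: {0.8 kHz, 4.7 kHz} → 2.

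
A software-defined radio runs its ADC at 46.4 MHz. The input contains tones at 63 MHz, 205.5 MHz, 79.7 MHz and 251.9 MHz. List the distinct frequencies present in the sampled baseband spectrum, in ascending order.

13.1 MHz, 16.6 MHz, 19.9 MHz

fs/2 = 23.2 MHz.
63 MHz mod fs = 16.6 MHz.
16.6 MHz ≤ fs/2 = 23.2 MHz, appears at 16.6 MHz.
205.5 MHz mod fs = 19.9 MHz.
19.9 MHz ≤ fs/2 = 23.2 MHz, appears at 19.9 MHz.
79.7 MHz mod fs = 33.3 MHz.
33.3 MHz > fs/2 = 23.2 MHz, folds to fs − 33.3 MHz = 13.1 MHz.
251.9 MHz mod fs = 19.9 MHz.
19.9 MHz ≤ fs/2 = 23.2 MHz, appears at 19.9 MHz.
Distinct values: {13.1 MHz, 16.6 MHz, 19.9 MHz}.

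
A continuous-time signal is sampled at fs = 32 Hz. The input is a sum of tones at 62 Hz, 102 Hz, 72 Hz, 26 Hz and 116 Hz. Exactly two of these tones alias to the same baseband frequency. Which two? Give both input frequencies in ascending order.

26 Hz, 102 Hz

fs/2 = 16 Hz.
62 Hz mod fs = 30 Hz.
30 Hz > fs/2 = 16 Hz, folds to fs − 30 Hz = 2 Hz.
102 Hz mod fs = 6 Hz.
6 Hz ≤ fs/2 = 16 Hz, appears at 6 Hz.
72 Hz mod fs = 8 Hz.
8 Hz ≤ fs/2 = 16 Hz, appears at 8 Hz.
26 Hz > fs/2 = 16 Hz, folds to fs − 26 Hz = 6 Hz.
116 Hz mod fs = 20 Hz.
20 Hz > fs/2 = 16 Hz, folds to fs − 20 Hz = 12 Hz.
26 Hz and 102 Hz both map to 6 Hz.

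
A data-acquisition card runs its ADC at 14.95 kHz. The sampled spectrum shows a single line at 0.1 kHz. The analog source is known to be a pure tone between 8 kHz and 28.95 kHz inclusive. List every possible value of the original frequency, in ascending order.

Frequencies that alias to 0.1 kHz are k·fs ± 0.1 kHz for integer k ≥ 0.
k=0: 0.1 kHz.
k=1: 14.85 kHz, 15.05 kHz.
k=2: 29.8 kHz, 30 kHz.
Within [8 kHz, 28.95 kHz]: 14.85 kHz, 15.05 kHz.

14.85 kHz, 15.05 kHz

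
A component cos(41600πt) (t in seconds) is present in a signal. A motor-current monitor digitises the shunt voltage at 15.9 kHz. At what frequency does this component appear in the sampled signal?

ω = 41600π rad/s → f = ω/(2π) = 20800 Hz = 20.8 kHz.
20.8 kHz mod fs = 4.9 kHz.
4.9 kHz ≤ fs/2 = 7.95 kHz, appears at 4.9 kHz.

4.9 kHz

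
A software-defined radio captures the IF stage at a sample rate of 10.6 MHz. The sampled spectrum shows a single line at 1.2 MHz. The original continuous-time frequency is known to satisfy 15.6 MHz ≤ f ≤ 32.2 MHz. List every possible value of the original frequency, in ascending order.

Frequencies that alias to 1.2 MHz are k·fs ± 1.2 MHz for integer k ≥ 0.
k=0: 1.2 MHz.
k=1: 9.4 MHz, 11.8 MHz.
k=2: 20 MHz, 22.4 MHz.
k=3: 30.6 MHz, 33 MHz.
k=4: 41.2 MHz, 43.6 MHz.
Within [15.6 MHz, 32.2 MHz]: 20 MHz, 22.4 MHz, 30.6 MHz.

20 MHz, 22.4 MHz, 30.6 MHz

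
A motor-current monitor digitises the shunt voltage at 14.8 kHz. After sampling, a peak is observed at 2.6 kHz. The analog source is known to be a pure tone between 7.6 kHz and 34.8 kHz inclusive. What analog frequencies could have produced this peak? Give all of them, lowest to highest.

Frequencies that alias to 2.6 kHz are k·fs ± 2.6 kHz for integer k ≥ 0.
k=0: 2.6 kHz.
k=1: 12.2 kHz, 17.4 kHz.
k=2: 27 kHz, 32.2 kHz.
k=3: 41.8 kHz, 47 kHz.
Within [7.6 kHz, 34.8 kHz]: 12.2 kHz, 17.4 kHz, 27 kHz, 32.2 kHz.

12.2 kHz, 17.4 kHz, 27 kHz, 32.2 kHz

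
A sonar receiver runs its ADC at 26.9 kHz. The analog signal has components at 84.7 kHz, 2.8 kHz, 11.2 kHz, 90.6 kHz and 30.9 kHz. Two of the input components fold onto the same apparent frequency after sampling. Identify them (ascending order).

fs/2 = 13.45 kHz.
84.7 kHz mod fs = 4 kHz.
4 kHz ≤ fs/2 = 13.45 kHz, appears at 4 kHz.
2.8 kHz ≤ fs/2 = 13.45 kHz, passes unchanged.
11.2 kHz ≤ fs/2 = 13.45 kHz, passes unchanged.
90.6 kHz mod fs = 9.9 kHz.
9.9 kHz ≤ fs/2 = 13.45 kHz, appears at 9.9 kHz.
30.9 kHz mod fs = 4 kHz.
4 kHz ≤ fs/2 = 13.45 kHz, appears at 4 kHz.
30.9 kHz and 84.7 kHz both map to 4 kHz.

30.9 kHz, 84.7 kHz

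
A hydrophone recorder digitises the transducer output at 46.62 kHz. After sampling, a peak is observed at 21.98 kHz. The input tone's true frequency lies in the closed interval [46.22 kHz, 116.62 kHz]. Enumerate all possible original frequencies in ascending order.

68.6 kHz, 71.26 kHz, 115.22 kHz

Frequencies that alias to 21.98 kHz are k·fs ± 21.98 kHz for integer k ≥ 0.
k=0: 21.98 kHz.
k=1: 24.64 kHz, 68.6 kHz.
k=2: 71.26 kHz, 115.22 kHz.
k=3: 117.88 kHz, 161.84 kHz.
Within [46.22 kHz, 116.62 kHz]: 68.6 kHz, 71.26 kHz, 115.22 kHz.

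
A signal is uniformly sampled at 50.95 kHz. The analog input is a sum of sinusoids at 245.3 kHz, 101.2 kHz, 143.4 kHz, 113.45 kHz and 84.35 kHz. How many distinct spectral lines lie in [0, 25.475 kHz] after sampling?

fs/2 = 25.475 kHz.
245.3 kHz mod fs = 41.5 kHz.
41.5 kHz > fs/2 = 25.475 kHz, folds to fs − 41.5 kHz = 9.45 kHz.
101.2 kHz mod fs = 50.25 kHz.
50.25 kHz > fs/2 = 25.475 kHz, folds to fs − 50.25 kHz = 0.7 kHz.
143.4 kHz mod fs = 41.5 kHz.
41.5 kHz > fs/2 = 25.475 kHz, folds to fs − 41.5 kHz = 9.45 kHz.
113.45 kHz mod fs = 11.55 kHz.
11.55 kHz ≤ fs/2 = 25.475 kHz, appears at 11.55 kHz.
84.35 kHz mod fs = 33.4 kHz.
33.4 kHz > fs/2 = 25.475 kHz, folds to fs − 33.4 kHz = 17.55 kHz.
Distinct values: {0.7 kHz, 9.45 kHz, 11.55 kHz, 17.55 kHz} → 4.

4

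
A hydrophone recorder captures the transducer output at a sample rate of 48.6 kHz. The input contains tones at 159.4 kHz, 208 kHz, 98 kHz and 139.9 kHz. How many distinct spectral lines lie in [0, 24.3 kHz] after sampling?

3

fs/2 = 24.3 kHz.
159.4 kHz mod fs = 13.6 kHz.
13.6 kHz ≤ fs/2 = 24.3 kHz, appears at 13.6 kHz.
208 kHz mod fs = 13.6 kHz.
13.6 kHz ≤ fs/2 = 24.3 kHz, appears at 13.6 kHz.
98 kHz mod fs = 0.8 kHz.
0.8 kHz ≤ fs/2 = 24.3 kHz, appears at 0.8 kHz.
139.9 kHz mod fs = 42.7 kHz.
42.7 kHz > fs/2 = 24.3 kHz, folds to fs − 42.7 kHz = 5.9 kHz.
Distinct values: {0.8 kHz, 5.9 kHz, 13.6 kHz} → 3.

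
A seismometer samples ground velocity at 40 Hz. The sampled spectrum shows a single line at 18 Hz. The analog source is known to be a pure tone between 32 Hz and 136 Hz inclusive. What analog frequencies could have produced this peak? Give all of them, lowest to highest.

58 Hz, 62 Hz, 98 Hz, 102 Hz

Frequencies that alias to 18 Hz are k·fs ± 18 Hz for integer k ≥ 0.
k=0: 18 Hz.
k=1: 22 Hz, 58 Hz.
k=2: 62 Hz, 98 Hz.
k=3: 102 Hz, 138 Hz.
k=4: 142 Hz, 178 Hz.
Within [32 Hz, 136 Hz]: 58 Hz, 62 Hz, 98 Hz, 102 Hz.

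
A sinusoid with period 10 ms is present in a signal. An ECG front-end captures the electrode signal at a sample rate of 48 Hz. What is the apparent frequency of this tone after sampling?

T = 10 ms → f = 1/T = 100 Hz.
100 Hz mod fs = 4 Hz.
4 Hz ≤ fs/2 = 24 Hz, appears at 4 Hz.

4 Hz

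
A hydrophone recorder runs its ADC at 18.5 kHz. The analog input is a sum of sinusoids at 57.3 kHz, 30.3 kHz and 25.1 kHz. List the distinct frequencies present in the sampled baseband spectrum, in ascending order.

fs/2 = 9.25 kHz.
57.3 kHz mod fs = 1.8 kHz.
1.8 kHz ≤ fs/2 = 9.25 kHz, appears at 1.8 kHz.
30.3 kHz mod fs = 11.8 kHz.
11.8 kHz > fs/2 = 9.25 kHz, folds to fs − 11.8 kHz = 6.7 kHz.
25.1 kHz mod fs = 6.6 kHz.
6.6 kHz ≤ fs/2 = 9.25 kHz, appears at 6.6 kHz.
Distinct values: {1.8 kHz, 6.6 kHz, 6.7 kHz}.

1.8 kHz, 6.6 kHz, 6.7 kHz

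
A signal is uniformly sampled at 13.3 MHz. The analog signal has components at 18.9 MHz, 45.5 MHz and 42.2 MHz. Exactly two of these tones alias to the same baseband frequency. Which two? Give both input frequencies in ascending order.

fs/2 = 6.65 MHz.
18.9 MHz mod fs = 5.6 MHz.
5.6 MHz ≤ fs/2 = 6.65 MHz, appears at 5.6 MHz.
45.5 MHz mod fs = 5.6 MHz.
5.6 MHz ≤ fs/2 = 6.65 MHz, appears at 5.6 MHz.
42.2 MHz mod fs = 2.3 MHz.
2.3 MHz ≤ fs/2 = 6.65 MHz, appears at 2.3 MHz.
18.9 MHz and 45.5 MHz both map to 5.6 MHz.

18.9 MHz, 45.5 MHz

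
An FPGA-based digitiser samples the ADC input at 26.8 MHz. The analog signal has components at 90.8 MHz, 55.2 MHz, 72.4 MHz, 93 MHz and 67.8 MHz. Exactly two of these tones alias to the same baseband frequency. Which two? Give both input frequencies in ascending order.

fs/2 = 13.4 MHz.
90.8 MHz mod fs = 10.4 MHz.
10.4 MHz ≤ fs/2 = 13.4 MHz, appears at 10.4 MHz.
55.2 MHz mod fs = 1.6 MHz.
1.6 MHz ≤ fs/2 = 13.4 MHz, appears at 1.6 MHz.
72.4 MHz mod fs = 18.8 MHz.
18.8 MHz > fs/2 = 13.4 MHz, folds to fs − 18.8 MHz = 8 MHz.
93 MHz mod fs = 12.6 MHz.
12.6 MHz ≤ fs/2 = 13.4 MHz, appears at 12.6 MHz.
67.8 MHz mod fs = 14.2 MHz.
14.2 MHz > fs/2 = 13.4 MHz, folds to fs − 14.2 MHz = 12.6 MHz.
67.8 MHz and 93 MHz both map to 12.6 MHz.

67.8 MHz, 93 MHz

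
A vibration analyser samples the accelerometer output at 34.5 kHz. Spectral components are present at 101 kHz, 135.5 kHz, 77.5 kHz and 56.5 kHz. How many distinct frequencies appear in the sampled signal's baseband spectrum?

3

fs/2 = 17.25 kHz.
101 kHz mod fs = 32 kHz.
32 kHz > fs/2 = 17.25 kHz, folds to fs − 32 kHz = 2.5 kHz.
135.5 kHz mod fs = 32 kHz.
32 kHz > fs/2 = 17.25 kHz, folds to fs − 32 kHz = 2.5 kHz.
77.5 kHz mod fs = 8.5 kHz.
8.5 kHz ≤ fs/2 = 17.25 kHz, appears at 8.5 kHz.
56.5 kHz mod fs = 22 kHz.
22 kHz > fs/2 = 17.25 kHz, folds to fs − 22 kHz = 12.5 kHz.
Distinct values: {2.5 kHz, 8.5 kHz, 12.5 kHz} → 3.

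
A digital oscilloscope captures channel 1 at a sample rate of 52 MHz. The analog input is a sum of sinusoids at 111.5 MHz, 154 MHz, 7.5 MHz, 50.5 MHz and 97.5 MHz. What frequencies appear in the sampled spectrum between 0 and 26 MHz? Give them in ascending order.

1.5 MHz, 2 MHz, 6.5 MHz, 7.5 MHz

fs/2 = 26 MHz.
111.5 MHz mod fs = 7.5 MHz.
7.5 MHz ≤ fs/2 = 26 MHz, appears at 7.5 MHz.
154 MHz mod fs = 50 MHz.
50 MHz > fs/2 = 26 MHz, folds to fs − 50 MHz = 2 MHz.
7.5 MHz ≤ fs/2 = 26 MHz, passes unchanged.
50.5 MHz > fs/2 = 26 MHz, folds to fs − 50.5 MHz = 1.5 MHz.
97.5 MHz mod fs = 45.5 MHz.
45.5 MHz > fs/2 = 26 MHz, folds to fs − 45.5 MHz = 6.5 MHz.
Distinct values: {1.5 MHz, 2 MHz, 6.5 MHz, 7.5 MHz}.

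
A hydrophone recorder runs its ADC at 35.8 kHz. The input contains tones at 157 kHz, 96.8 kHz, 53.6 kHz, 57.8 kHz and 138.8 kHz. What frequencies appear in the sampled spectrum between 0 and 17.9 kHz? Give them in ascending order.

4.4 kHz, 10.6 kHz, 13.8 kHz, 17.8 kHz

fs/2 = 17.9 kHz.
157 kHz mod fs = 13.8 kHz.
13.8 kHz ≤ fs/2 = 17.9 kHz, appears at 13.8 kHz.
96.8 kHz mod fs = 25.2 kHz.
25.2 kHz > fs/2 = 17.9 kHz, folds to fs − 25.2 kHz = 10.6 kHz.
53.6 kHz mod fs = 17.8 kHz.
17.8 kHz ≤ fs/2 = 17.9 kHz, appears at 17.8 kHz.
57.8 kHz mod fs = 22 kHz.
22 kHz > fs/2 = 17.9 kHz, folds to fs − 22 kHz = 13.8 kHz.
138.8 kHz mod fs = 31.4 kHz.
31.4 kHz > fs/2 = 17.9 kHz, folds to fs − 31.4 kHz = 4.4 kHz.
Distinct values: {4.4 kHz, 10.6 kHz, 13.8 kHz, 17.8 kHz}.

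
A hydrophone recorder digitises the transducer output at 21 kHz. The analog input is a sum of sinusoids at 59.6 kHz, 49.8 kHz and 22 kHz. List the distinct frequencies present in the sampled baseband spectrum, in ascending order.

fs/2 = 10.5 kHz.
59.6 kHz mod fs = 17.6 kHz.
17.6 kHz > fs/2 = 10.5 kHz, folds to fs − 17.6 kHz = 3.4 kHz.
49.8 kHz mod fs = 7.8 kHz.
7.8 kHz ≤ fs/2 = 10.5 kHz, appears at 7.8 kHz.
22 kHz mod fs = 1 kHz.
1 kHz ≤ fs/2 = 10.5 kHz, appears at 1 kHz.
Distinct values: {1 kHz, 3.4 kHz, 7.8 kHz}.

1 kHz, 3.4 kHz, 7.8 kHz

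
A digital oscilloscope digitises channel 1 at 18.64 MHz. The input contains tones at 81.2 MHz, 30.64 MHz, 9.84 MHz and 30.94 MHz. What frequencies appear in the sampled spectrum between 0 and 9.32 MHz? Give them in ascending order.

fs/2 = 9.32 MHz.
81.2 MHz mod fs = 6.64 MHz.
6.64 MHz ≤ fs/2 = 9.32 MHz, appears at 6.64 MHz.
30.64 MHz mod fs = 12 MHz.
12 MHz > fs/2 = 9.32 MHz, folds to fs − 12 MHz = 6.64 MHz.
9.84 MHz > fs/2 = 9.32 MHz, folds to fs − 9.84 MHz = 8.8 MHz.
30.94 MHz mod fs = 12.3 MHz.
12.3 MHz > fs/2 = 9.32 MHz, folds to fs − 12.3 MHz = 6.34 MHz.
Distinct values: {6.34 MHz, 6.64 MHz, 8.8 MHz}.

6.34 MHz, 6.64 MHz, 8.8 MHz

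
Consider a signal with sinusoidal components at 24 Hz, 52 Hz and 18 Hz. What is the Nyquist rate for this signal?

Highest-frequency component: 52 Hz.
Nyquist rate = 2 × 52 Hz = 104 Hz.

104 Hz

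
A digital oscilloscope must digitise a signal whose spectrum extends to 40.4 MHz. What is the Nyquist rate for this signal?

Nyquist rate = 2 × 40.4 MHz = 80.8 MHz.

80.8 MHz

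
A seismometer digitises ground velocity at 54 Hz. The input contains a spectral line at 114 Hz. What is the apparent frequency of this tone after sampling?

114 Hz mod fs = 6 Hz.
6 Hz ≤ fs/2 = 27 Hz, appears at 6 Hz.

6 Hz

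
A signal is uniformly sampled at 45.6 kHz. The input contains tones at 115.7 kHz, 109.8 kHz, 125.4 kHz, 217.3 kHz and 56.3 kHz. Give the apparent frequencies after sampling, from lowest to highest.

fs/2 = 22.8 kHz.
115.7 kHz mod fs = 24.5 kHz.
24.5 kHz > fs/2 = 22.8 kHz, folds to fs − 24.5 kHz = 21.1 kHz.
109.8 kHz mod fs = 18.6 kHz.
18.6 kHz ≤ fs/2 = 22.8 kHz, appears at 18.6 kHz.
125.4 kHz mod fs = 34.2 kHz.
34.2 kHz > fs/2 = 22.8 kHz, folds to fs − 34.2 kHz = 11.4 kHz.
217.3 kHz mod fs = 34.9 kHz.
34.9 kHz > fs/2 = 22.8 kHz, folds to fs − 34.9 kHz = 10.7 kHz.
56.3 kHz mod fs = 10.7 kHz.
10.7 kHz ≤ fs/2 = 22.8 kHz, appears at 10.7 kHz.
Distinct values: {10.7 kHz, 11.4 kHz, 18.6 kHz, 21.1 kHz}.

10.7 kHz, 11.4 kHz, 18.6 kHz, 21.1 kHz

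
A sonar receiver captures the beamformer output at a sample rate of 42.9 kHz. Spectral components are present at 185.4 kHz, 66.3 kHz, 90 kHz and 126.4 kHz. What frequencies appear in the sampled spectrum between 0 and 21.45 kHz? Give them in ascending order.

fs/2 = 21.45 kHz.
185.4 kHz mod fs = 13.8 kHz.
13.8 kHz ≤ fs/2 = 21.45 kHz, appears at 13.8 kHz.
66.3 kHz mod fs = 23.4 kHz.
23.4 kHz > fs/2 = 21.45 kHz, folds to fs − 23.4 kHz = 19.5 kHz.
90 kHz mod fs = 4.2 kHz.
4.2 kHz ≤ fs/2 = 21.45 kHz, appears at 4.2 kHz.
126.4 kHz mod fs = 40.6 kHz.
40.6 kHz > fs/2 = 21.45 kHz, folds to fs − 40.6 kHz = 2.3 kHz.
Distinct values: {2.3 kHz, 4.2 kHz, 13.8 kHz, 19.5 kHz}.

2.3 kHz, 4.2 kHz, 13.8 kHz, 19.5 kHz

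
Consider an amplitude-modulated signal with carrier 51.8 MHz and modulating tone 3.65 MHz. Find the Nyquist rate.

110.9 MHz

AM sidebands sit at fc ± fm = 48.15 MHz and 55.45 MHz.
Highest-frequency component: 55.45 MHz.
Nyquist rate = 2 × 55.45 MHz = 110.9 MHz.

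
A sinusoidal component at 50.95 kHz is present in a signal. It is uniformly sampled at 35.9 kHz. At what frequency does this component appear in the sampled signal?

50.95 kHz mod fs = 15.05 kHz.
15.05 kHz ≤ fs/2 = 17.95 kHz, appears at 15.05 kHz.

15.05 kHz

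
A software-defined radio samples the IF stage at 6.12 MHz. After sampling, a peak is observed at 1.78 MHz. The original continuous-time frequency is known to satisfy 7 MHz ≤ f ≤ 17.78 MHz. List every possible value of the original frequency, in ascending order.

Frequencies that alias to 1.78 MHz are k·fs ± 1.78 MHz for integer k ≥ 0.
k=0: 1.78 MHz.
k=1: 4.34 MHz, 7.9 MHz.
k=2: 10.46 MHz, 14.02 MHz.
k=3: 16.58 MHz, 20.14 MHz.
k=4: 22.7 MHz, 26.26 MHz.
Within [7 MHz, 17.78 MHz]: 7.9 MHz, 10.46 MHz, 14.02 MHz, 16.58 MHz.

7.9 MHz, 10.46 MHz, 14.02 MHz, 16.58 MHz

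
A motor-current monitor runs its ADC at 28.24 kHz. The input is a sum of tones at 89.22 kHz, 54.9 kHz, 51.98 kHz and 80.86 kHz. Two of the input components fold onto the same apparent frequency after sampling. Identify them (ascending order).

fs/2 = 14.12 kHz.
89.22 kHz mod fs = 4.5 kHz.
4.5 kHz ≤ fs/2 = 14.12 kHz, appears at 4.5 kHz.
54.9 kHz mod fs = 26.66 kHz.
26.66 kHz > fs/2 = 14.12 kHz, folds to fs − 26.66 kHz = 1.58 kHz.
51.98 kHz mod fs = 23.74 kHz.
23.74 kHz > fs/2 = 14.12 kHz, folds to fs − 23.74 kHz = 4.5 kHz.
80.86 kHz mod fs = 24.38 kHz.
24.38 kHz > fs/2 = 14.12 kHz, folds to fs − 24.38 kHz = 3.86 kHz.
51.98 kHz and 89.22 kHz both map to 4.5 kHz.

51.98 kHz, 89.22 kHz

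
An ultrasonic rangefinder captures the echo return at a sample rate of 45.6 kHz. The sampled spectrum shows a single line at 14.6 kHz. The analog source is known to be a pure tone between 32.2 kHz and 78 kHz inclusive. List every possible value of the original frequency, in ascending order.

Frequencies that alias to 14.6 kHz are k·fs ± 14.6 kHz for integer k ≥ 0.
k=0: 14.6 kHz.
k=1: 31 kHz, 60.2 kHz.
k=2: 76.6 kHz, 105.8 kHz.
k=3: 122.2 kHz, 151.4 kHz.
Within [32.2 kHz, 78 kHz]: 60.2 kHz, 76.6 kHz.

60.2 kHz, 76.6 kHz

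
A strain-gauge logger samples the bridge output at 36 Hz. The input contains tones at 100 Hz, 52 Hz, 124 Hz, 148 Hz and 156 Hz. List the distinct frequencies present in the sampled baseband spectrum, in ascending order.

4 Hz, 8 Hz, 12 Hz, 16 Hz

fs/2 = 18 Hz.
100 Hz mod fs = 28 Hz.
28 Hz > fs/2 = 18 Hz, folds to fs − 28 Hz = 8 Hz.
52 Hz mod fs = 16 Hz.
16 Hz ≤ fs/2 = 18 Hz, appears at 16 Hz.
124 Hz mod fs = 16 Hz.
16 Hz ≤ fs/2 = 18 Hz, appears at 16 Hz.
148 Hz mod fs = 4 Hz.
4 Hz ≤ fs/2 = 18 Hz, appears at 4 Hz.
156 Hz mod fs = 12 Hz.
12 Hz ≤ fs/2 = 18 Hz, appears at 12 Hz.
Distinct values: {4 Hz, 8 Hz, 12 Hz, 16 Hz}.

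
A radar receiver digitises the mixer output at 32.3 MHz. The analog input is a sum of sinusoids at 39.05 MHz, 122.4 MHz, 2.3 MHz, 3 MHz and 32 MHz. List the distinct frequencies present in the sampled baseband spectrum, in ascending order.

fs/2 = 16.15 MHz.
39.05 MHz mod fs = 6.75 MHz.
6.75 MHz ≤ fs/2 = 16.15 MHz, appears at 6.75 MHz.
122.4 MHz mod fs = 25.5 MHz.
25.5 MHz > fs/2 = 16.15 MHz, folds to fs − 25.5 MHz = 6.8 MHz.
2.3 MHz ≤ fs/2 = 16.15 MHz, passes unchanged.
3 MHz ≤ fs/2 = 16.15 MHz, passes unchanged.
32 MHz > fs/2 = 16.15 MHz, folds to fs − 32 MHz = 0.3 MHz.
Distinct values: {0.3 MHz, 2.3 MHz, 3 MHz, 6.75 MHz, 6.8 MHz}.

0.3 MHz, 2.3 MHz, 3 MHz, 6.75 MHz, 6.8 MHz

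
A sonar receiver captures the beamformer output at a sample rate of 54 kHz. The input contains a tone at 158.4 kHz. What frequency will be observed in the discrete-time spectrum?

3.6 kHz

158.4 kHz mod fs = 50.4 kHz.
50.4 kHz > fs/2 = 27 kHz, folds to fs − 50.4 kHz = 3.6 kHz.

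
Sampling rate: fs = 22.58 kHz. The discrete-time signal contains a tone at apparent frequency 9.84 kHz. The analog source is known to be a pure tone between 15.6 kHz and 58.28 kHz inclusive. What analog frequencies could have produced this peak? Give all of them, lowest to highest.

Frequencies that alias to 9.84 kHz are k·fs ± 9.84 kHz for integer k ≥ 0.
k=0: 9.84 kHz.
k=1: 12.74 kHz, 32.42 kHz.
k=2: 35.32 kHz, 55 kHz.
k=3: 57.9 kHz, 77.58 kHz.
k=4: 80.48 kHz, 100.16 kHz.
Within [15.6 kHz, 58.28 kHz]: 32.42 kHz, 35.32 kHz, 55 kHz, 57.9 kHz.

32.42 kHz, 35.32 kHz, 55 kHz, 57.9 kHz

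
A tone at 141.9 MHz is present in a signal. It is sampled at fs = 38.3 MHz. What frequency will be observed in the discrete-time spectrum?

141.9 MHz mod fs = 27 MHz.
27 MHz > fs/2 = 19.15 MHz, folds to fs − 27 MHz = 11.3 MHz.

11.3 MHz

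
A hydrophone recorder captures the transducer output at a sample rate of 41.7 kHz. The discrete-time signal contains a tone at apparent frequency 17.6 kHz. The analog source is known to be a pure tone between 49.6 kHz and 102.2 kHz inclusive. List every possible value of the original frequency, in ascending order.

Frequencies that alias to 17.6 kHz are k·fs ± 17.6 kHz for integer k ≥ 0.
k=0: 17.6 kHz.
k=1: 24.1 kHz, 59.3 kHz.
k=2: 65.8 kHz, 101 kHz.
k=3: 107.5 kHz, 142.7 kHz.
Within [49.6 kHz, 102.2 kHz]: 59.3 kHz, 65.8 kHz, 101 kHz.

59.3 kHz, 65.8 kHz, 101 kHz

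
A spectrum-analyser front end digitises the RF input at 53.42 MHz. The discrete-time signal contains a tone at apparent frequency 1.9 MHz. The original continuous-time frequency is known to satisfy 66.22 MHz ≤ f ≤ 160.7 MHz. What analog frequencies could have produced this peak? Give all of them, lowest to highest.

104.94 MHz, 108.74 MHz, 158.36 MHz

Frequencies that alias to 1.9 MHz are k·fs ± 1.9 MHz for integer k ≥ 0.
k=0: 1.9 MHz.
k=1: 51.52 MHz, 55.32 MHz.
k=2: 104.94 MHz, 108.74 MHz.
k=3: 158.36 MHz, 162.16 MHz.
k=4: 211.78 MHz, 215.58 MHz.
Within [66.22 MHz, 160.7 MHz]: 104.94 MHz, 108.74 MHz, 158.36 MHz.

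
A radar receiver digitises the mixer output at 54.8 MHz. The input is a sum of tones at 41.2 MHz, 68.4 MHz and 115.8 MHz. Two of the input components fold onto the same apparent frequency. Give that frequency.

fs/2 = 27.4 MHz.
41.2 MHz > fs/2 = 27.4 MHz, folds to fs − 41.2 MHz = 13.6 MHz.
68.4 MHz mod fs = 13.6 MHz.
13.6 MHz ≤ fs/2 = 27.4 MHz, appears at 13.6 MHz.
115.8 MHz mod fs = 6.2 MHz.
6.2 MHz ≤ fs/2 = 27.4 MHz, appears at 6.2 MHz.
41.2 MHz and 68.4 MHz both map to 13.6 MHz.

13.6 MHz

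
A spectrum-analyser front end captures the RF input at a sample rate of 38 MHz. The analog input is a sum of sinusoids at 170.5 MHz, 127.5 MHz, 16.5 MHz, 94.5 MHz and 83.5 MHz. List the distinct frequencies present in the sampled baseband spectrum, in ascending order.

7.5 MHz, 13.5 MHz, 16.5 MHz, 18.5 MHz

fs/2 = 19 MHz.
170.5 MHz mod fs = 18.5 MHz.
18.5 MHz ≤ fs/2 = 19 MHz, appears at 18.5 MHz.
127.5 MHz mod fs = 13.5 MHz.
13.5 MHz ≤ fs/2 = 19 MHz, appears at 13.5 MHz.
16.5 MHz ≤ fs/2 = 19 MHz, passes unchanged.
94.5 MHz mod fs = 18.5 MHz.
18.5 MHz ≤ fs/2 = 19 MHz, appears at 18.5 MHz.
83.5 MHz mod fs = 7.5 MHz.
7.5 MHz ≤ fs/2 = 19 MHz, appears at 7.5 MHz.
Distinct values: {7.5 MHz, 13.5 MHz, 16.5 MHz, 18.5 MHz}.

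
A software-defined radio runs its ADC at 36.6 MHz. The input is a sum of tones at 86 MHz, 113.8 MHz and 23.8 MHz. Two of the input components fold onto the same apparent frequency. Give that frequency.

fs/2 = 18.3 MHz.
86 MHz mod fs = 12.8 MHz.
12.8 MHz ≤ fs/2 = 18.3 MHz, appears at 12.8 MHz.
113.8 MHz mod fs = 4 MHz.
4 MHz ≤ fs/2 = 18.3 MHz, appears at 4 MHz.
23.8 MHz > fs/2 = 18.3 MHz, folds to fs − 23.8 MHz = 12.8 MHz.
23.8 MHz and 86 MHz both map to 12.8 MHz.

12.8 MHz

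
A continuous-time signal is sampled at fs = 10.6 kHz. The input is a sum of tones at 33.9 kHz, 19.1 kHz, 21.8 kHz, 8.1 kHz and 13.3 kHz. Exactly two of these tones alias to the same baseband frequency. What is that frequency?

fs/2 = 5.3 kHz.
33.9 kHz mod fs = 2.1 kHz.
2.1 kHz ≤ fs/2 = 5.3 kHz, appears at 2.1 kHz.
19.1 kHz mod fs = 8.5 kHz.
8.5 kHz > fs/2 = 5.3 kHz, folds to fs − 8.5 kHz = 2.1 kHz.
21.8 kHz mod fs = 0.6 kHz.
0.6 kHz ≤ fs/2 = 5.3 kHz, appears at 0.6 kHz.
8.1 kHz > fs/2 = 5.3 kHz, folds to fs − 8.1 kHz = 2.5 kHz.
13.3 kHz mod fs = 2.7 kHz.
2.7 kHz ≤ fs/2 = 5.3 kHz, appears at 2.7 kHz.
19.1 kHz and 33.9 kHz both map to 2.1 kHz.

2.1 kHz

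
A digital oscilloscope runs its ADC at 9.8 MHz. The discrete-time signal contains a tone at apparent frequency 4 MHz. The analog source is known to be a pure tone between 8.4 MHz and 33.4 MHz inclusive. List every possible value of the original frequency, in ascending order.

Frequencies that alias to 4 MHz are k·fs ± 4 MHz for integer k ≥ 0.
k=0: 4 MHz.
k=1: 5.8 MHz, 13.8 MHz.
k=2: 15.6 MHz, 23.6 MHz.
k=3: 25.4 MHz, 33.4 MHz.
k=4: 35.2 MHz, 43.2 MHz.
Within [8.4 MHz, 33.4 MHz]: 13.8 MHz, 15.6 MHz, 23.6 MHz, 25.4 MHz, 33.4 MHz.

13.8 MHz, 15.6 MHz, 23.6 MHz, 25.4 MHz, 33.4 MHz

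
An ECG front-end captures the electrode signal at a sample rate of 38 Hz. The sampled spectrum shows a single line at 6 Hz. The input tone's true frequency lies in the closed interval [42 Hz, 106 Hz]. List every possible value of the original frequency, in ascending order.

Frequencies that alias to 6 Hz are k·fs ± 6 Hz for integer k ≥ 0.
k=0: 6 Hz.
k=1: 32 Hz, 44 Hz.
k=2: 70 Hz, 82 Hz.
k=3: 108 Hz, 120 Hz.
Within [42 Hz, 106 Hz]: 44 Hz, 70 Hz, 82 Hz.

44 Hz, 70 Hz, 82 Hz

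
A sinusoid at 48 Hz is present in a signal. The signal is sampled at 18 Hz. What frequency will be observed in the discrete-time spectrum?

6 Hz

48 Hz mod fs = 12 Hz.
12 Hz > fs/2 = 9 Hz, folds to fs − 12 Hz = 6 Hz.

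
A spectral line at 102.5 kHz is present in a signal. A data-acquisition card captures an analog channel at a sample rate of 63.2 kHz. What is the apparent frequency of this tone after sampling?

102.5 kHz mod fs = 39.3 kHz.
39.3 kHz > fs/2 = 31.6 kHz, folds to fs − 39.3 kHz = 23.9 kHz.

23.9 kHz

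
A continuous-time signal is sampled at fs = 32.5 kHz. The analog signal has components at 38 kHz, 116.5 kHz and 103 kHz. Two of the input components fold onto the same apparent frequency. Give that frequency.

fs/2 = 16.25 kHz.
38 kHz mod fs = 5.5 kHz.
5.5 kHz ≤ fs/2 = 16.25 kHz, appears at 5.5 kHz.
116.5 kHz mod fs = 19 kHz.
19 kHz > fs/2 = 16.25 kHz, folds to fs − 19 kHz = 13.5 kHz.
103 kHz mod fs = 5.5 kHz.
5.5 kHz ≤ fs/2 = 16.25 kHz, appears at 5.5 kHz.
38 kHz and 103 kHz both map to 5.5 kHz.

5.5 kHz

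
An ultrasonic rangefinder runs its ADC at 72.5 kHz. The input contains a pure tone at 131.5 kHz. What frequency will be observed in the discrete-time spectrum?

13.5 kHz

131.5 kHz mod fs = 59 kHz.
59 kHz > fs/2 = 36.25 kHz, folds to fs − 59 kHz = 13.5 kHz.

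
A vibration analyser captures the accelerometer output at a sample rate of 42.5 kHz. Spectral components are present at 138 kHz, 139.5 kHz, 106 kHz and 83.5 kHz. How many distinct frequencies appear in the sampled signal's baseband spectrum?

4

fs/2 = 21.25 kHz.
138 kHz mod fs = 10.5 kHz.
10.5 kHz ≤ fs/2 = 21.25 kHz, appears at 10.5 kHz.
139.5 kHz mod fs = 12 kHz.
12 kHz ≤ fs/2 = 21.25 kHz, appears at 12 kHz.
106 kHz mod fs = 21 kHz.
21 kHz ≤ fs/2 = 21.25 kHz, appears at 21 kHz.
83.5 kHz mod fs = 41 kHz.
41 kHz > fs/2 = 21.25 kHz, folds to fs − 41 kHz = 1.5 kHz.
Distinct values: {1.5 kHz, 10.5 kHz, 12 kHz, 21 kHz} → 4.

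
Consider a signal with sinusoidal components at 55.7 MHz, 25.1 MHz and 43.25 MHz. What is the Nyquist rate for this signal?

111.4 MHz

Highest-frequency component: 55.7 MHz.
Nyquist rate = 2 × 55.7 MHz = 111.4 MHz.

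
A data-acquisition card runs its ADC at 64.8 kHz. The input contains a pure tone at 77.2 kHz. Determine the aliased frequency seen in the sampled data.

12.4 kHz

77.2 kHz mod fs = 12.4 kHz.
12.4 kHz ≤ fs/2 = 32.4 kHz, appears at 12.4 kHz.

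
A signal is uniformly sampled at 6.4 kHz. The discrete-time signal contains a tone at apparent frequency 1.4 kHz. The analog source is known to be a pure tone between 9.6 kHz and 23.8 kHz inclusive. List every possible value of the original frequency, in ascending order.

Frequencies that alias to 1.4 kHz are k·fs ± 1.4 kHz for integer k ≥ 0.
k=0: 1.4 kHz.
k=1: 5 kHz, 7.8 kHz.
k=2: 11.4 kHz, 14.2 kHz.
k=3: 17.8 kHz, 20.6 kHz.
k=4: 24.2 kHz, 27 kHz.
Within [9.6 kHz, 23.8 kHz]: 11.4 kHz, 14.2 kHz, 17.8 kHz, 20.6 kHz.

11.4 kHz, 14.2 kHz, 17.8 kHz, 20.6 kHz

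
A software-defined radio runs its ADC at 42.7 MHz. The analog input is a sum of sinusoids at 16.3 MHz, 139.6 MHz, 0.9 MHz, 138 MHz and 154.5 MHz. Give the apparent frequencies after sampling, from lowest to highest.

0.9 MHz, 9.9 MHz, 11.5 MHz, 16.3 MHz

fs/2 = 21.35 MHz.
16.3 MHz ≤ fs/2 = 21.35 MHz, passes unchanged.
139.6 MHz mod fs = 11.5 MHz.
11.5 MHz ≤ fs/2 = 21.35 MHz, appears at 11.5 MHz.
0.9 MHz ≤ fs/2 = 21.35 MHz, passes unchanged.
138 MHz mod fs = 9.9 MHz.
9.9 MHz ≤ fs/2 = 21.35 MHz, appears at 9.9 MHz.
154.5 MHz mod fs = 26.4 MHz.
26.4 MHz > fs/2 = 21.35 MHz, folds to fs − 26.4 MHz = 16.3 MHz.
Distinct values: {0.9 MHz, 9.9 MHz, 11.5 MHz, 16.3 MHz}.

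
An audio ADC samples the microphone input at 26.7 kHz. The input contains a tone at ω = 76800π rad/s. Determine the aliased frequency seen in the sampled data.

11.7 kHz

ω = 76800π rad/s → f = ω/(2π) = 38400 Hz = 38.4 kHz.
38.4 kHz mod fs = 11.7 kHz.
11.7 kHz ≤ fs/2 = 13.35 kHz, appears at 11.7 kHz.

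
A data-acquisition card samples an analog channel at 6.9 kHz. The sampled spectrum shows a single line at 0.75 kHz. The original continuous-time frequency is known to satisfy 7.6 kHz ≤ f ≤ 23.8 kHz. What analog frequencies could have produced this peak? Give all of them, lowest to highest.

Frequencies that alias to 0.75 kHz are k·fs ± 0.75 kHz for integer k ≥ 0.
k=0: 0.75 kHz.
k=1: 6.15 kHz, 7.65 kHz.
k=2: 13.05 kHz, 14.55 kHz.
k=3: 19.95 kHz, 21.45 kHz.
k=4: 26.85 kHz, 28.35 kHz.
Within [7.6 kHz, 23.8 kHz]: 7.65 kHz, 13.05 kHz, 14.55 kHz, 19.95 kHz, 21.45 kHz.

7.65 kHz, 13.05 kHz, 14.55 kHz, 19.95 kHz, 21.45 kHz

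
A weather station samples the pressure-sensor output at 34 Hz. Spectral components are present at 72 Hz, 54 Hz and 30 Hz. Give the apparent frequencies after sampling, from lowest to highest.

fs/2 = 17 Hz.
72 Hz mod fs = 4 Hz.
4 Hz ≤ fs/2 = 17 Hz, appears at 4 Hz.
54 Hz mod fs = 20 Hz.
20 Hz > fs/2 = 17 Hz, folds to fs − 20 Hz = 14 Hz.
30 Hz > fs/2 = 17 Hz, folds to fs − 30 Hz = 4 Hz.
Distinct values: {4 Hz, 14 Hz}.

4 Hz, 14 Hz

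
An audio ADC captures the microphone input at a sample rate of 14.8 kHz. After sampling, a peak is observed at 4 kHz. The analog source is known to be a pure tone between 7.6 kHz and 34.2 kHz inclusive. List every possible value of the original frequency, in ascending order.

Frequencies that alias to 4 kHz are k·fs ± 4 kHz for integer k ≥ 0.
k=0: 4 kHz.
k=1: 10.8 kHz, 18.8 kHz.
k=2: 25.6 kHz, 33.6 kHz.
k=3: 40.4 kHz, 48.4 kHz.
Within [7.6 kHz, 34.2 kHz]: 10.8 kHz, 18.8 kHz, 25.6 kHz, 33.6 kHz.

10.8 kHz, 18.8 kHz, 25.6 kHz, 33.6 kHz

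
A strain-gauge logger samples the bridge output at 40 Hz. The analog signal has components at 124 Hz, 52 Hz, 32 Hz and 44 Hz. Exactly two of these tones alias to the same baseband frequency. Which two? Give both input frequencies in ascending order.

fs/2 = 20 Hz.
124 Hz mod fs = 4 Hz.
4 Hz ≤ fs/2 = 20 Hz, appears at 4 Hz.
52 Hz mod fs = 12 Hz.
12 Hz ≤ fs/2 = 20 Hz, appears at 12 Hz.
32 Hz > fs/2 = 20 Hz, folds to fs − 32 Hz = 8 Hz.
44 Hz mod fs = 4 Hz.
4 Hz ≤ fs/2 = 20 Hz, appears at 4 Hz.
44 Hz and 124 Hz both map to 4 Hz.

44 Hz, 124 Hz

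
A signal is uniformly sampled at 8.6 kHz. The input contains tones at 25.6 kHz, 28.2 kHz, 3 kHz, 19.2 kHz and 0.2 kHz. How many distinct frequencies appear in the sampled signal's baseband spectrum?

4

fs/2 = 4.3 kHz.
25.6 kHz mod fs = 8.4 kHz.
8.4 kHz > fs/2 = 4.3 kHz, folds to fs − 8.4 kHz = 0.2 kHz.
28.2 kHz mod fs = 2.4 kHz.
2.4 kHz ≤ fs/2 = 4.3 kHz, appears at 2.4 kHz.
3 kHz ≤ fs/2 = 4.3 kHz, passes unchanged.
19.2 kHz mod fs = 2 kHz.
2 kHz ≤ fs/2 = 4.3 kHz, appears at 2 kHz.
0.2 kHz ≤ fs/2 = 4.3 kHz, passes unchanged.
Distinct values: {0.2 kHz, 2 kHz, 2.4 kHz, 3 kHz} → 4.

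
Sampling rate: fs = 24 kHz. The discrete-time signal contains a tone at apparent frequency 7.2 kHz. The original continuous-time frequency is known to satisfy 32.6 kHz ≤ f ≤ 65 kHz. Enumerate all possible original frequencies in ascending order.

Frequencies that alias to 7.2 kHz are k·fs ± 7.2 kHz for integer k ≥ 0.
k=0: 7.2 kHz.
k=1: 16.8 kHz, 31.2 kHz.
k=2: 40.8 kHz, 55.2 kHz.
k=3: 64.8 kHz, 79.2 kHz.
k=4: 88.8 kHz, 103.2 kHz.
Within [32.6 kHz, 65 kHz]: 40.8 kHz, 55.2 kHz, 64.8 kHz.

40.8 kHz, 55.2 kHz, 64.8 kHz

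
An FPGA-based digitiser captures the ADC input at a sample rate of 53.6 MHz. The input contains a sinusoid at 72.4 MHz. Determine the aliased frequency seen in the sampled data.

72.4 MHz mod fs = 18.8 MHz.
18.8 MHz ≤ fs/2 = 26.8 MHz, appears at 18.8 MHz.

18.8 MHz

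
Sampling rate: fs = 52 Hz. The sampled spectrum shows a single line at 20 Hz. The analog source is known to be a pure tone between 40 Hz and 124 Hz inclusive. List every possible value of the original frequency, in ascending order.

72 Hz, 84 Hz, 124 Hz

Frequencies that alias to 20 Hz are k·fs ± 20 Hz for integer k ≥ 0.
k=0: 20 Hz.
k=1: 32 Hz, 72 Hz.
k=2: 84 Hz, 124 Hz.
k=3: 136 Hz, 176 Hz.
Within [40 Hz, 124 Hz]: 72 Hz, 84 Hz, 124 Hz.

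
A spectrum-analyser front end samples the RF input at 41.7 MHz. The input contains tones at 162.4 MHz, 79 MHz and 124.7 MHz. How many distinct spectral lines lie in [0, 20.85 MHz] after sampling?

fs/2 = 20.85 MHz.
162.4 MHz mod fs = 37.3 MHz.
37.3 MHz > fs/2 = 20.85 MHz, folds to fs − 37.3 MHz = 4.4 MHz.
79 MHz mod fs = 37.3 MHz.
37.3 MHz > fs/2 = 20.85 MHz, folds to fs − 37.3 MHz = 4.4 MHz.
124.7 MHz mod fs = 41.3 MHz.
41.3 MHz > fs/2 = 20.85 MHz, folds to fs − 41.3 MHz = 0.4 MHz.
Distinct values: {0.4 MHz, 4.4 MHz} → 2.

2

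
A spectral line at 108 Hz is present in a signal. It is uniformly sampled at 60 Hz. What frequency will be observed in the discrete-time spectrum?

108 Hz mod fs = 48 Hz.
48 Hz > fs/2 = 30 Hz, folds to fs − 48 Hz = 12 Hz.

12 Hz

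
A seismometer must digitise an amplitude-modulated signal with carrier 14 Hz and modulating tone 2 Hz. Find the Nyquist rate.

AM sidebands sit at fc ± fm = 12 Hz and 16 Hz.
Highest-frequency component: 16 Hz.
Nyquist rate = 2 × 16 Hz = 32 Hz.

32 Hz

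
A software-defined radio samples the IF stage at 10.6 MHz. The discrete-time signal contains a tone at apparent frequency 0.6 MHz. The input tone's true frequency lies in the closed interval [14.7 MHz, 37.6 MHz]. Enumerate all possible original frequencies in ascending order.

Frequencies that alias to 0.6 MHz are k·fs ± 0.6 MHz for integer k ≥ 0.
k=0: 0.6 MHz.
k=1: 10 MHz, 11.2 MHz.
k=2: 20.6 MHz, 21.8 MHz.
k=3: 31.2 MHz, 32.4 MHz.
k=4: 41.8 MHz, 43 MHz.
Within [14.7 MHz, 37.6 MHz]: 20.6 MHz, 21.8 MHz, 31.2 MHz, 32.4 MHz.

20.6 MHz, 21.8 MHz, 31.2 MHz, 32.4 MHz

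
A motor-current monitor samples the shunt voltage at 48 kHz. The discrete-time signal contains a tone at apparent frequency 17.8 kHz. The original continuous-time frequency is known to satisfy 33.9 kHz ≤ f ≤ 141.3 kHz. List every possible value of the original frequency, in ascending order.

Frequencies that alias to 17.8 kHz are k·fs ± 17.8 kHz for integer k ≥ 0.
k=0: 17.8 kHz.
k=1: 30.2 kHz, 65.8 kHz.
k=2: 78.2 kHz, 113.8 kHz.
k=3: 126.2 kHz, 161.8 kHz.
k=4: 174.2 kHz, 209.8 kHz.
Within [33.9 kHz, 141.3 kHz]: 65.8 kHz, 78.2 kHz, 113.8 kHz, 126.2 kHz.

65.8 kHz, 78.2 kHz, 113.8 kHz, 126.2 kHz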